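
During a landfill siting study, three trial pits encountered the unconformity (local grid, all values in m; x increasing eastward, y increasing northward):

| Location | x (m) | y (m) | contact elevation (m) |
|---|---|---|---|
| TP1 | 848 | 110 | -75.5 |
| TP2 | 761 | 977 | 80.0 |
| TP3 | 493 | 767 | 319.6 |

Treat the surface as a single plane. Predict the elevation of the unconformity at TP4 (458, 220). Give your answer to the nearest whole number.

308 m

Two edge vectors: TP1→TP2 = (-87, 867, 155.5), TP1→TP3 = (-355, 657, 395.1).
Normal n = (TP1→TP2) × (TP1→TP3) = (240388.2, -20828.8, 250626).
So ∂z/∂x = −n_x/n_z = −0.95915 and ∂z/∂y = −n_y/n_z = 0.08311.
Intercept c from TP1: -75.5 + 813.36 − 9.14 = 728.72.
At (458, 220): z = −439.3 + 18.3 + 728.72 = 307.7 m.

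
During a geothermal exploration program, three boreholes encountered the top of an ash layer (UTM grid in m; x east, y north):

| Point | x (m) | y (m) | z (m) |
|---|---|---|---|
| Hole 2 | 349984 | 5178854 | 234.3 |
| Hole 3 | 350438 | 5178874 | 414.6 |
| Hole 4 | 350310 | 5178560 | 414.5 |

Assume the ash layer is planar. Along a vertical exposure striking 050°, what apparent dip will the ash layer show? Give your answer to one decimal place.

11.5°

Let the plane be z = a·x + b·y + c.
Hole 3−Hole 2: 454a + 20b = 180.3;  Hole 4−Hole 2: 326a − 294b = 180.2.
Solving gives a = 0.40438, b = −0.16453.
Unit vector along 050° is (sin 50°, cos 50°) = (0.7660, 0.6428).
Slope in that direction = a·(0.7660) + b·(0.6428) = 0.20402.
Apparent dip = arctan|0.20402| = 11.5° (true dip is 23.6°, so apparent ≤ true as expected).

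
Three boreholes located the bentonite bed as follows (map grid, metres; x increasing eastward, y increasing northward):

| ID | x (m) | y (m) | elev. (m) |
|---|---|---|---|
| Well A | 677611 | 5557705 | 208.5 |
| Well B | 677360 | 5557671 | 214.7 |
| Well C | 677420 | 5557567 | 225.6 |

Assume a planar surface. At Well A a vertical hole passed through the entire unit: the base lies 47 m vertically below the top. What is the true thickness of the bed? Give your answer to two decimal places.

Two edge vectors: Well A→Well B = (-251, -34, 6.2), Well A→Well C = (-191, -138, 17.1).
Normal n = (Well A→Well B) × (Well A→Well C) = (274.2, 3107.9, 28144).
So ∂z/∂x = −n_x/n_z = −0.00974 and ∂z/∂y = −n_y/n_z = −0.11043.
|∇z| = √(a²+b²) = 0.11086, so dip δ = arctan(0.11086) = 6.33°.
True thickness = vertical thickness × cos δ = 47 × cos 6.33° = 46.71 m.

46.71 m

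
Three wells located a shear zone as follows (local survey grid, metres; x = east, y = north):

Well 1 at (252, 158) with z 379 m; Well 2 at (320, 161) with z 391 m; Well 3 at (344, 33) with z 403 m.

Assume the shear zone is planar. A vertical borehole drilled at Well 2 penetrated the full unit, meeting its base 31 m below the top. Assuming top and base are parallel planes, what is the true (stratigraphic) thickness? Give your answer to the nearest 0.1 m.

Two edge vectors: Well 1→Well 2 = (68, 3, 12), Well 1→Well 3 = (92, -125, 24).
Normal n = (Well 1→Well 2) × (Well 1→Well 3) = (1572, -528, -8776).
So ∂z/∂x = −n_x/n_z = 0.17912 and ∂z/∂y = −n_y/n_z = −0.06016.
|∇z| = √(a²+b²) = 0.18896, so dip δ = arctan(0.18896) = 10.70°.
True thickness = vertical thickness × cos δ = 31 × cos 10.70° = 30.5 m.

30.5 m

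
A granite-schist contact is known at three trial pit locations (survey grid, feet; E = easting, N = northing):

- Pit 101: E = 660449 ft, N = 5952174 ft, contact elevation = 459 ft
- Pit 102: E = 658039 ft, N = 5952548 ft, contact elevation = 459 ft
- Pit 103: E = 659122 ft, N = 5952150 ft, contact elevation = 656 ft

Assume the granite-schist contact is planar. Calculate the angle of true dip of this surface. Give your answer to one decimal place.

40.9°

Let the plane be z = a·E + b·N + c.
Pit 102−Pit 101: −2410a + 374b = 0;  Pit 103−Pit 101: −1327a − 24b = 197.
Solving gives a = −0.13296, b = −0.85677.
Gradient magnitude |∇z| = √(a² + b²) = √(0.01768 + 0.73406) = 0.86703.
True dip = arctan(0.86703) = 40.9°, dipping toward N (azimuth ≈ 009°).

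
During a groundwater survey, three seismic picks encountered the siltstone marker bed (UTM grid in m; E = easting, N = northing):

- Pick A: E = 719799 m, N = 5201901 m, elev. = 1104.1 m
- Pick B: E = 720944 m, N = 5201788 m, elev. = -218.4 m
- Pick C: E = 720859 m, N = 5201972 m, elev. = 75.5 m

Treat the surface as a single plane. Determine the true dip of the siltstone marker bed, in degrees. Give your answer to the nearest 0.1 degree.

56.8°

Two edge vectors: Pick A→Pick B = (1145, -113, -1322.5), Pick A→Pick C = (1060, 71, -1028.6).
Normal n = (Pick A→Pick B) × (Pick A→Pick C) = (210129.3, -224103, 201075).
So ∂z/∂E = −n_x/n_z = −1.04503 and ∂z/∂N = −n_y/n_z = 1.11452.
Gradient magnitude |∇z| = √(a² + b²) = √(1.09209 + 1.24216) = 1.52783.
True dip = arctan(1.52783) = 56.8°, dipping toward SE (azimuth ≈ 137°).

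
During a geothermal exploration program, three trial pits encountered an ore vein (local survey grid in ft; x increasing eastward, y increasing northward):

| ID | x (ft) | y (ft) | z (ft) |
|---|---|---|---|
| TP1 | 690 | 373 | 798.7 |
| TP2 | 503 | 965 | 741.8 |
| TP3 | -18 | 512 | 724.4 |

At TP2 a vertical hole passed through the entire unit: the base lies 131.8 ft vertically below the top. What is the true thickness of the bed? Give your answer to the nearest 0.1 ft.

131.0 ft

Let the plane be z = a·x + b·y + c.
TP2−TP1: −187a + 592b = −56.9;  TP3−TP1: −708a + 139b = −74.3.
Solving gives a = 0.09176, b = −0.06713.
|∇z| = √(a²+b²) = 0.11370, so dip δ = arctan(0.11370) = 6.49°.
True thickness = vertical thickness × cos δ = 131.8 × cos 6.49° = 131.0 ft.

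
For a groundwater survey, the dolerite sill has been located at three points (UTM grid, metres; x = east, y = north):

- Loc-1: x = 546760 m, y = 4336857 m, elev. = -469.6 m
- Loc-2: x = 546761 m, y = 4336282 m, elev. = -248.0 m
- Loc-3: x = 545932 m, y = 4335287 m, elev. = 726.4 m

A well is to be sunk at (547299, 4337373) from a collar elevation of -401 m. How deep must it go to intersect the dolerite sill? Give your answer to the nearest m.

652 m

Two edge vectors: Loc-1→Loc-2 = (1, -575, 221.6), Loc-1→Loc-3 = (-828, -1570, 1196).
Normal n = (Loc-1→Loc-2) × (Loc-1→Loc-3) = (-339788, -184680.8, -477670).
So ∂z/∂x = −n_x/n_z = −0.71134465 and ∂z/∂y = −n_y/n_z = −0.38662843.
Intercept c from Loc-1: -469.6 + 388934.80 + 1676752.19 = 2065217.40.
At (547299, 4337373): z_contact = −389318.2 − 1676951.7 + 2065217.40 = -1052.5 m.
Depth below ground = -401 − (-1052.5) = 652 m.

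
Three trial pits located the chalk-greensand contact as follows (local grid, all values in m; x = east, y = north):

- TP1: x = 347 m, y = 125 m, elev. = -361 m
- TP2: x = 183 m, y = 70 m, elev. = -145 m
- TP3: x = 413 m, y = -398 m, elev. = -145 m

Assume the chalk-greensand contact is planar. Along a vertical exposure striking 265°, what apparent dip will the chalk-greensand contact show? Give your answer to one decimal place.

Two edge vectors: TP1→TP2 = (-164, -55, 216), TP1→TP3 = (66, -523, 216).
Normal n = (TP1→TP2) × (TP1→TP3) = (101088, 49680, 89402).
So ∂z/∂x = −n_x/n_z = −1.13071 and ∂z/∂y = −n_y/n_z = −0.55569.
Unit vector along 265° is (sin 265°, cos 265°) = (-0.9962, -0.0872).
Slope in that direction = a·(-0.9962) + b·(-0.0872) = 1.17484.
Apparent dip = arctan|1.17484| = 49.6° (true dip is 51.6°, so apparent ≤ true as expected).

49.6°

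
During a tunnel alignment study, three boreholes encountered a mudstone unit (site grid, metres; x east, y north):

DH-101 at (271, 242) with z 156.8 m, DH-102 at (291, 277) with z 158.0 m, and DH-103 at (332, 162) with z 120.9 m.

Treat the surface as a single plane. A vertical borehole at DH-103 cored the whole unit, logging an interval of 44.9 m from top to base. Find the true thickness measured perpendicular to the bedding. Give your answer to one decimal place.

Two edge vectors: DH-101→DH-102 = (20, 35, 1.2), DH-101→DH-103 = (61, -80, -35.9).
Normal n = (DH-101→DH-102) × (DH-101→DH-103) = (-1160.5, 791.2, -3735).
So ∂z/∂x = −n_x/n_z = −0.31071 and ∂z/∂y = −n_y/n_z = 0.21183.
|∇z| = √(a²+b²) = 0.37605, so dip δ = arctan(0.37605) = 20.61°.
True thickness = vertical thickness × cos δ = 44.9 × cos 20.61° = 42.0 m.

42.0 m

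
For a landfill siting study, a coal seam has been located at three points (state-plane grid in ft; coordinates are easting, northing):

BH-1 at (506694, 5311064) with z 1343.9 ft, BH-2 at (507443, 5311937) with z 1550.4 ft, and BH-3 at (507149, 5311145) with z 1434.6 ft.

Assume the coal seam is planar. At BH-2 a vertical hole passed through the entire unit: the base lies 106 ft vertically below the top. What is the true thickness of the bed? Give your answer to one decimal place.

Let the plane be z = a·easting + b·northing + c.
BH-2−BH-1: 749a + 873b = 206.5;  BH-3−BH-1: 455a + 81b = 90.7.
Solving gives a = 0.18558, b = 0.07732.
|∇z| = √(a²+b²) = 0.20104, so dip δ = arctan(0.20104) = 11.37°.
True thickness = vertical thickness × cos δ = 106 × cos 11.37° = 103.9 ft.

103.9 ft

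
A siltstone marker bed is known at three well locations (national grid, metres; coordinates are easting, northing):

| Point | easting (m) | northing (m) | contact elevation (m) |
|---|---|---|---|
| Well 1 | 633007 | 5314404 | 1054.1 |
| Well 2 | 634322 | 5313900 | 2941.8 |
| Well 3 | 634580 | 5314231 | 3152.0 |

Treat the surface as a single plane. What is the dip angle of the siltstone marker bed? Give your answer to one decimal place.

Let the plane be z = a·easting + b·northing + c.
Well 2−Well 1: 1315a − 504b = 1887.7;  Well 3−Well 1: 1573a − 173b = 2097.9.
Solving gives a = 1.29272, b = −0.37257.
Gradient magnitude |∇z| = √(a² + b²) = √(1.67112 + 0.13881) = 1.34534.
True dip = arctan(1.34534) = 53.4°, dipping toward WNW (azimuth ≈ 286°).

53.4°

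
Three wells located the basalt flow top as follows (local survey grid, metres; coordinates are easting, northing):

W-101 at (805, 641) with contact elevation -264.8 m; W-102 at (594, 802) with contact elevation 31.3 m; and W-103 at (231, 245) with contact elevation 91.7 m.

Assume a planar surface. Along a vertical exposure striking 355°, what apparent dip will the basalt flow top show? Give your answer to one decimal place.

31.9°

Let the plane be z = a·easting + b·northing + c.
W-102−W-101: −211a + 161b = 296.1;  W-103−W-101: −574a − 396b = 356.5.
Solving gives a = −0.99251, b = 0.53839.
Unit vector along 355° is (sin 355°, cos 355°) = (-0.0872, 0.9962).
Slope in that direction = a·(-0.0872) + b·(0.9962) = 0.62284.
Apparent dip = arctan|0.62284| = 31.9° (true dip is 48.5°, so apparent ≤ true as expected).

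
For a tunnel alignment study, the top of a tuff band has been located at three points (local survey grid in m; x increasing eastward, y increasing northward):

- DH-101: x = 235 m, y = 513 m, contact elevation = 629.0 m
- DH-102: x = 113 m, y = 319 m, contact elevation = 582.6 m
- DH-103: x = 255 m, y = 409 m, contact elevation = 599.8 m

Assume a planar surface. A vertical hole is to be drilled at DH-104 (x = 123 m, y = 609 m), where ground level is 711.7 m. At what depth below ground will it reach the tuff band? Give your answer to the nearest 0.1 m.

Let the plane be z = a·x + b·y + c.
DH-102−DH-101: −122a − 194b = −46.4;  DH-103−DH-101: 20a − 104b = −29.2.
Solving gives a = −0.05065, b = 0.27103.
Then c = 629 − a·235 − b·513 = 501.87.
At (123, 609): z_contact = −6.23 + 165.06 + 501.87 = 660.69 m.
Depth below ground = 711.7 − 660.69 = 51.0 m.

51.0 m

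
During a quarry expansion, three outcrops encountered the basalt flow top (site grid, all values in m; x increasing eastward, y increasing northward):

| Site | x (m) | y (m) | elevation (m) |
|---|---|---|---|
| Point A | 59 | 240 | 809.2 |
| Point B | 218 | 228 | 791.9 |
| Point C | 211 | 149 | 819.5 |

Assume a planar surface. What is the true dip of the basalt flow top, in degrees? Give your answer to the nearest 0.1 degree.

20.0°

Let the plane be z = a·x + b·y + c.
Point B−Point A: 159a − 12b = −17.3;  Point C−Point A: 152a − 91b = 10.3.
Solving gives a = −0.13427, b = −0.33747.
Gradient magnitude |∇z| = √(a² + b²) = √(0.01803 + 0.11389) = 0.36320.
True dip = arctan(0.36320) = 20.0°, dipping toward NNE (azimuth ≈ 022°).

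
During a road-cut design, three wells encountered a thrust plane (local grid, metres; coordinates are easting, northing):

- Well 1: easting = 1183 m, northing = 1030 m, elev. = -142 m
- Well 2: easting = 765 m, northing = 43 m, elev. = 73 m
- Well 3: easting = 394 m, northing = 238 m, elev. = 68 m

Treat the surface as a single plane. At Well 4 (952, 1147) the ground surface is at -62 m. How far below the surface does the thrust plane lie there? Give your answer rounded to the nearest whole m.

Let the plane be z = a·easting + b·northing + c.
Well 2−Well 1: −418a − 987b = 215;  Well 3−Well 1: −789a − 792b = 210.
Solving gives a = −0.08262, b = −0.18284.
Then c = -142 − a·1183 − b·1030 = 144.07.
At (952, 1147): z_contact = −78.7 − 209.7 + 144.07 = -144.3 m.
Depth below ground = -62 − (-144.3) = 82 m.

82 m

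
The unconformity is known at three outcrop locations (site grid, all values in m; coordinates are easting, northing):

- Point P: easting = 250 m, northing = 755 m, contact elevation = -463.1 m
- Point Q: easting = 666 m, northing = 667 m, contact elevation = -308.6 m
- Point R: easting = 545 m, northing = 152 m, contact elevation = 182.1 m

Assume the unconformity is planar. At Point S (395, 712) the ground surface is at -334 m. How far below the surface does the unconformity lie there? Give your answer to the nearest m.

63 m

Two edge vectors: Point P→Point Q = (416, -88, 154.5), Point P→Point R = (295, -603, 645.2).
Normal n = (Point P→Point Q) × (Point P→Point R) = (36385.9, -222825.7, -224888).
So ∂z/∂easting = −n_x/n_z = 0.16180 and ∂z/∂northing = −n_y/n_z = −0.99083.
Intercept c from Point P: -463.1 − 40.45 + 748.08 = 244.53.
At (395, 712): z_contact = 63.9 − 705.5 + 244.53 = -397.0 m.
Depth below ground = -334 − (-397.0) = 63 m.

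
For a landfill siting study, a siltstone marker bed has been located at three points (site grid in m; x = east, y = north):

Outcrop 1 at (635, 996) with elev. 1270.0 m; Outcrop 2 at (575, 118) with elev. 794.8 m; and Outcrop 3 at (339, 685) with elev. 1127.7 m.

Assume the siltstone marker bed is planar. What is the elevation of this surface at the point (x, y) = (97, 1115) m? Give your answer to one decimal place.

Let the plane be z = a·x + b·y + c.
Outcrop 2−Outcrop 1: −60a − 878b = −475.2;  Outcrop 3−Outcrop 1: −296a − 311b = −142.3.
Solving gives a = −0.094715, b = 0.547703.
Then c = 1270 − a·635 − b·996 = 784.63.
At (97, 1115): z = −9.2 + 610.7 + 784.63 = 1386.1 m.

1386.1 m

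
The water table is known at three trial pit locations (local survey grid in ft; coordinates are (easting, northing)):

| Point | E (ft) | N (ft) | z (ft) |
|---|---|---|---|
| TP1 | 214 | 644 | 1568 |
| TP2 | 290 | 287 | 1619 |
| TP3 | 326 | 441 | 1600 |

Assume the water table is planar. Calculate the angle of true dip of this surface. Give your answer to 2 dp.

Let the plane be z = a·E + b·N + c.
TP2−TP1: 76a − 357b = 51;  TP3−TP1: 112a − 203b = 32.
Solving gives a = 0.04361, b = −0.13357.
Gradient magnitude |∇z| = √(a² + b²) = √(0.00190 + 0.01784) = 0.14051.
True dip = arctan(0.14051) = 8.00°, dipping toward NNW (azimuth ≈ 342°).

8.00°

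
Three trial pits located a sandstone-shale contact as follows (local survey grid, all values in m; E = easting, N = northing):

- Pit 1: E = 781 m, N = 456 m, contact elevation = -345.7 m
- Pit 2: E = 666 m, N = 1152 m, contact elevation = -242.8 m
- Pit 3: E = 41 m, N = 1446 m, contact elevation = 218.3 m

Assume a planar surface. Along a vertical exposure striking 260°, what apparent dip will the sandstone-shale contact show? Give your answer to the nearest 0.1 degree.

35.3°

Two edge vectors: Pit 1→Pit 2 = (-115, 696, 102.9), Pit 1→Pit 3 = (-740, 990, 564).
Normal n = (Pit 1→Pit 2) × (Pit 1→Pit 3) = (290673, -11286, 401190).
So ∂z/∂E = −n_x/n_z = −0.72453 and ∂z/∂N = −n_y/n_z = 0.02813.
Unit vector along 260° is (sin 260°, cos 260°) = (-0.9848, -0.1736).
Slope in that direction = a·(-0.9848) + b·(-0.1736) = 0.70863.
Apparent dip = arctan|0.70863| = 35.3° (true dip is 35.9°, so apparent ≤ true as expected).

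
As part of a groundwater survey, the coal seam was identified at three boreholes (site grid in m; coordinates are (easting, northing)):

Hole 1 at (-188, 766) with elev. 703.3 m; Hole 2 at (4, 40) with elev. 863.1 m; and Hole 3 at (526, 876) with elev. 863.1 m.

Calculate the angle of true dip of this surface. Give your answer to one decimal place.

Let the plane be z = a·E + b·N + c.
Hole 2−Hole 1: 192a − 726b = 159.8;  Hole 3−Hole 1: 714a + 110b = 159.8.
Solving gives a = 0.24763, b = −0.15462.
Gradient magnitude |∇z| = √(a² + b²) = √(0.06132 + 0.02391) = 0.29194.
True dip = arctan(0.29194) = 16.3°, dipping toward WNW (azimuth ≈ 302°).

16.3°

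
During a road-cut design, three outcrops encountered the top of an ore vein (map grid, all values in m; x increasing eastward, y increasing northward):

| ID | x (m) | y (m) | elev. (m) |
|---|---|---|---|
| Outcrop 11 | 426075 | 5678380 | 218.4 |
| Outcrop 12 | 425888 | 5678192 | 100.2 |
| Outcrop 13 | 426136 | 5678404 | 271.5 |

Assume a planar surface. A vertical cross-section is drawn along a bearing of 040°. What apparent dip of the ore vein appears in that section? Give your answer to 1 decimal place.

Let the plane be z = a·x + b·y + c.
Outcrop 12−Outcrop 11: −187a − 188b = −118.2;  Outcrop 13−Outcrop 11: 61a + 24b = 53.1.
Solving gives a = 1.02378, b = −0.38961.
Unit vector along 040° is (sin 40°, cos 40°) = (0.6428, 0.7660).
Slope in that direction = a·(0.6428) + b·(0.7660) = 0.35961.
Apparent dip = arctan|0.35961| = 19.8° (true dip is 47.6°, so apparent ≤ true as expected).

19.8°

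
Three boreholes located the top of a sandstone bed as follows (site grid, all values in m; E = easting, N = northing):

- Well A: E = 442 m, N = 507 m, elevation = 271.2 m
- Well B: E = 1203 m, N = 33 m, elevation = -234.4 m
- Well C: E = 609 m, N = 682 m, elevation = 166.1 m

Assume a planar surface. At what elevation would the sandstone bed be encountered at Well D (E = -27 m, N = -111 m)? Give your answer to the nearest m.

564 m

Let the plane be z = a·E + b·N + c.
Well B−Well A: 761a − 474b = −505.6;  Well C−Well A: 167a + 175b = −105.1.
Solving gives a = −0.65132, b = 0.02098.
Then c = 271.2 − a·442 − b·507 = 548.45.
At (-27, -111): z = 17.6 − 2.3 + 548.45 = 563.7 m.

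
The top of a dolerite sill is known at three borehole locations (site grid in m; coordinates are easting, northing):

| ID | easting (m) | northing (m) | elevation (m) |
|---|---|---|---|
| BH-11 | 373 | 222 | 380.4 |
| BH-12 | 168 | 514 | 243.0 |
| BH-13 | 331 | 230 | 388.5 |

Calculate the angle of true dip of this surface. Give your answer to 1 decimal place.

Let the plane be z = a·easting + b·northing + c.
BH-12−BH-11: −205a + 292b = −137.4;  BH-13−BH-11: −42a + 8b = 8.1.
Solving gives a = −0.32609, b = −0.69948.
Gradient magnitude |∇z| = √(a² + b²) = √(0.10634 + 0.48928) = 0.77176.
True dip = arctan(0.77176) = 37.7°, dipping toward NNE (azimuth ≈ 025°).

37.7°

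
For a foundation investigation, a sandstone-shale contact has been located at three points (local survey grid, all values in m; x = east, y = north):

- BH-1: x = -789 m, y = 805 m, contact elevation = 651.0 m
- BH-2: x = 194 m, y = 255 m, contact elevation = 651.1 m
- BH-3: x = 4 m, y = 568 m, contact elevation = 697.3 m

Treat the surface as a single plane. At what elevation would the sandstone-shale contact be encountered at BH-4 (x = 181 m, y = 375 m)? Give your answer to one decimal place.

676.3 m

Two edge vectors: BH-1→BH-2 = (983, -550, 0.1), BH-1→BH-3 = (793, -237, 46.3).
Normal n = (BH-1→BH-2) × (BH-1→BH-3) = (-25441.3, -45433.6, 203179).
So ∂z/∂x = −n_x/n_z = 0.12522 and ∂z/∂y = −n_y/n_z = 0.22361.
Intercept c from BH-1: 651 + 98.80 − 180.01 = 569.79.
At (181, 375): z = 22.7 + 83.9 + 569.79 = 676.3 m.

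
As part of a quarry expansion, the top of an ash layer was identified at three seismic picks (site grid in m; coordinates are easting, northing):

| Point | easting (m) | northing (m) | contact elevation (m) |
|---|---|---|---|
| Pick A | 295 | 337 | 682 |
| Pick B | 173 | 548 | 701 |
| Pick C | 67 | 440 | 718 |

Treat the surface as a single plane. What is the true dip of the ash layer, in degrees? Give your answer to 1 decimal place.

Two edge vectors: Pick A→Pick B = (-122, 211, 19), Pick A→Pick C = (-228, 103, 36).
Normal n = (Pick A→Pick B) × (Pick A→Pick C) = (5639, 60, 35542).
So ∂z/∂easting = −n_x/n_z = −0.15866 and ∂z/∂northing = −n_y/n_z = −0.00169.
Gradient magnitude |∇z| = √(a² + b²) = √(0.02517 + 0.00000) = 0.15867.
True dip = arctan(0.15867) = 9.0°, dipping toward E (azimuth ≈ 089°).

9.0°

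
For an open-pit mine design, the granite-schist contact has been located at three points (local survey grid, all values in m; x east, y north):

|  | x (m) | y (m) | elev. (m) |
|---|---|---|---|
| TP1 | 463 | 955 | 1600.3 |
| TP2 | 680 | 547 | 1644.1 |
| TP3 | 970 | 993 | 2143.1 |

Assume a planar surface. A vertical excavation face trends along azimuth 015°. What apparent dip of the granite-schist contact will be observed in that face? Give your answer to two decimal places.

Two edge vectors: TP1→TP2 = (217, -408, 43.8), TP1→TP3 = (507, 38, 542.8).
Normal n = (TP1→TP2) × (TP1→TP3) = (-223126.8, -95581, 215102).
So ∂z/∂x = −n_x/n_z = 1.03731 and ∂z/∂y = −n_y/n_z = 0.44435.
Unit vector along 015° is (sin 15°, cos 15°) = (0.2588, 0.9659).
Slope in that direction = a·(0.2588) + b·(0.9659) = 0.69769.
Apparent dip = arctan|0.69769| = 34.90° (true dip is 48.5°, so apparent ≤ true as expected).

34.90°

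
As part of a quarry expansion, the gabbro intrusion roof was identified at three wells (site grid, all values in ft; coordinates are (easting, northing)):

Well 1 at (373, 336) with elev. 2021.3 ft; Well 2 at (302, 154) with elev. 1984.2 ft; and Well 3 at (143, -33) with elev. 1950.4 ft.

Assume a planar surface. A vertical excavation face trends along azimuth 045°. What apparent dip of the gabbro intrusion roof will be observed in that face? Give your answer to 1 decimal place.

Two edge vectors: Well 1→Well 2 = (-71, -182, -37.1), Well 1→Well 3 = (-230, -369, -70.9).
Normal n = (Well 1→Well 2) × (Well 1→Well 3) = (-786.1, 3499.1, -15661).
So ∂z/∂E = −n_x/n_z = −0.05019 and ∂z/∂N = −n_y/n_z = 0.22343.
Unit vector along 045° is (sin 45°, cos 45°) = (0.7071, 0.7071).
Slope in that direction = a·(0.7071) + b·(0.7071) = 0.12249.
Apparent dip = arctan|0.12249| = 7.0° (true dip is 12.9°, so apparent ≤ true as expected).

7.0°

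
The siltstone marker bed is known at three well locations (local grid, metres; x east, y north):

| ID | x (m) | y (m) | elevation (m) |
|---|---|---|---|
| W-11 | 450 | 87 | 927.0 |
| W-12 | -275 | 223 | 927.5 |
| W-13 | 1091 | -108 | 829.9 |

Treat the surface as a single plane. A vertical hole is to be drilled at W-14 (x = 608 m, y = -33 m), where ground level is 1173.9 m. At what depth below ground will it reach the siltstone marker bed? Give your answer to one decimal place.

Two edge vectors: W-11→W-12 = (-725, 136, 0.5), W-11→W-13 = (641, -195, -97.1).
Normal n = (W-11→W-12) × (W-11→W-13) = (-13108.1, -70077, 54199).
So ∂z/∂x = −n_x/n_z = 0.241851 and ∂z/∂y = −n_y/n_z = 1.292957.
Intercept c from W-11: 927 − 108.83 − 112.49 = 705.68.
At (608, -33): z_contact = 147.05 − 42.67 + 705.68 = 810.06 m.
Depth below ground = 1173.9 − 810.06 = 363.8 m.

363.8 m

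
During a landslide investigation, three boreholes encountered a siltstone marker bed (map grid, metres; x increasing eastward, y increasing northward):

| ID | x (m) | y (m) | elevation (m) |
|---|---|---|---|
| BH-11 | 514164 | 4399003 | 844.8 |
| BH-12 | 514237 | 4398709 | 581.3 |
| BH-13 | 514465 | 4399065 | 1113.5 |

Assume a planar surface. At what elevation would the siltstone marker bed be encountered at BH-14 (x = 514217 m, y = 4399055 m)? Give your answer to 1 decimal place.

935.8 m

Two edge vectors: BH-11→BH-12 = (73, -294, -263.5), BH-11→BH-13 = (301, 62, 268.7).
Normal n = (BH-11→BH-12) × (BH-11→BH-13) = (-62660.8, -98928.6, 93020).
So ∂z/∂x = −n_x/n_z = 0.673627177 and ∂z/∂y = −n_y/n_z = 1.063519673.
Intercept c from BH-11: 844.8 − 346354.84 − 4678426.23 = −5023936.28.
At (514217, 4399055): z = 346390.5 + 4678481.5 − 5023936.28 = 935.8 m.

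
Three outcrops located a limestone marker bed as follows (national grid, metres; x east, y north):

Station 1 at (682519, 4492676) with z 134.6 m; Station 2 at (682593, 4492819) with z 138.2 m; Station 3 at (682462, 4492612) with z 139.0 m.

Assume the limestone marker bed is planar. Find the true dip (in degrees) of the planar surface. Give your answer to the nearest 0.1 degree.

16.5°

Two edge vectors: Station 1→Station 2 = (74, 143, 3.6), Station 1→Station 3 = (-57, -64, 4.4).
Normal n = (Station 1→Station 2) × (Station 1→Station 3) = (859.6, -530.8, 3415).
So ∂z/∂x = −n_x/n_z = −0.25171 and ∂z/∂y = −n_y/n_z = 0.15543.
Gradient magnitude |∇z| = √(a² + b²) = √(0.06336 + 0.02416) = 0.29584.
True dip = arctan(0.29584) = 16.5°, dipping toward ESE (azimuth ≈ 122°).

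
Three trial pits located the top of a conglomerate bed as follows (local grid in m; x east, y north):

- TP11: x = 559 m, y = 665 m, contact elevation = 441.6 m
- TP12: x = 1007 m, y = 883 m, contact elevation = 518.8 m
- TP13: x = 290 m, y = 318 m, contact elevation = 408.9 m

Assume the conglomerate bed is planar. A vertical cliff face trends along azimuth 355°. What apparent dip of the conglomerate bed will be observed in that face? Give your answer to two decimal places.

4.61°

Let the plane be z = a·x + b·y + c.
TP12−TP11: 448a + 218b = 77.2;  TP13−TP11: −269a − 347b = −32.7.
Solving gives a = 0.20307, b = −0.06319.
Unit vector along 355° is (sin 355°, cos 355°) = (-0.0872, 0.9962).
Slope in that direction = a·(-0.0872) + b·(0.9962) = −0.08064.
Apparent dip = arctan|0.08064| = 4.61° (true dip is 12.0°, so apparent ≤ true as expected).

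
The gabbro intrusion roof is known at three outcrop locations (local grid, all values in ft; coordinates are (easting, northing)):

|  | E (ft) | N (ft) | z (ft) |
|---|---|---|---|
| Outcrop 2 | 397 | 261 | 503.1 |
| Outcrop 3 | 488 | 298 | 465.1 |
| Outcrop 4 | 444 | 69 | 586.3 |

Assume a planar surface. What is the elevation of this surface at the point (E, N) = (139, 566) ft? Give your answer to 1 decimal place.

411.2 ft

Let the plane be z = a·E + b·N + c.
Outcrop 3−Outcrop 2: 91a + 37b = −38;  Outcrop 4−Outcrop 2: 47a − 192b = 83.2.
Solving gives a = −0.21954, b = −0.48708.
Then c = 503.1 − a·397 − b·261 = 717.38.
At (139, 566): z = −30.5 − 275.7 + 717.38 = 411.2 ft.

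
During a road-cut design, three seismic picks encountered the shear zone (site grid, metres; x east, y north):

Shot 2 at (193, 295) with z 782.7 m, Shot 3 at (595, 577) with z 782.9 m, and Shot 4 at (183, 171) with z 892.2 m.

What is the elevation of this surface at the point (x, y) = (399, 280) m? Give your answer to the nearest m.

932 m

Let the plane be z = a·x + b·y + c.
Shot 3−Shot 2: 402a + 282b = 0.2;  Shot 4−Shot 2: −10a − 124b = 109.5.
Solving gives a = 0.65714, b = −0.93606.
Then c = 782.7 − a·193 − b·295 = 932.01.
At (399, 280): z = 262.2 − 262.1 + 932.01 = 932.1 m.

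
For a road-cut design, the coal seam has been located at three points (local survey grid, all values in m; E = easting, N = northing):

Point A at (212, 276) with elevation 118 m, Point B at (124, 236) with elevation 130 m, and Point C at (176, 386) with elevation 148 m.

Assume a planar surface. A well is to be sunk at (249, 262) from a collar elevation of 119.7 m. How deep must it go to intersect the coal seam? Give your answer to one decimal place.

12.9 m

Let the plane be z = a·E + b·N + c.
Point B−Point A: −88a − 40b = 12;  Point C−Point A: −36a + 110b = 30.
Solving gives a = −0.22662, b = 0.19856.
Then c = 118 − a·212 − b·276 = 111.24.
At (249, 262): z_contact = −56.43 + 52.02 + 111.24 = 106.84 m.
Depth below ground = 119.7 − 106.84 = 12.9 m.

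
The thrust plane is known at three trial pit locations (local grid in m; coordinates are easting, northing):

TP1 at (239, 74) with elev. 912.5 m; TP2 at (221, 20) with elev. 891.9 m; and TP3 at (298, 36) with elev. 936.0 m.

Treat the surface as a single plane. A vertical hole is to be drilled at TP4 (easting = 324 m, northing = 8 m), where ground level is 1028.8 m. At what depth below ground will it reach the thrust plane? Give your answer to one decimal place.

Two edge vectors: TP1→TP2 = (-18, -54, -20.6), TP1→TP3 = (59, -38, 23.5).
Normal n = (TP1→TP2) × (TP1→TP3) = (-2051.8, -792.4, 3870).
So ∂z/∂easting = −n_x/n_z = 0.53018 and ∂z/∂northing = −n_y/n_z = 0.20475.
Intercept c from TP1: 912.5 − 126.71 − 15.15 = 770.63.
At (324, 8): z_contact = 171.78 + 1.64 + 770.63 = 944.05 m.
Depth below ground = 1028.8 − 944.05 = 84.7 m.

84.7 m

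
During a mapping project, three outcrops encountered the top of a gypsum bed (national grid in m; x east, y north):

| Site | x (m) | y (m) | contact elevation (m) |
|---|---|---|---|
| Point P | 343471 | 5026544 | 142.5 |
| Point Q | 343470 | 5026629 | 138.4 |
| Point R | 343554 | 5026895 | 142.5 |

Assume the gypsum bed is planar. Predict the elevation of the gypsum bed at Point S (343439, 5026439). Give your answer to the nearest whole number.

141 m

Two edge vectors: Point P→Point Q = (-1, 85, -4.1), Point P→Point R = (83, 351, 0).
Normal n = (Point P→Point Q) × (Point P→Point R) = (1439.1, -340.3, -7406).
So ∂z/∂x = −n_x/n_z = 0.19431542 and ∂z/∂y = −n_y/n_z = −0.04594923.
Intercept c from Point P: 142.5 − 66741.71 + 230965.83 = 164366.62.
At (343439, 5026439): z = 66735.5 − 230961.0 + 164366.62 = 141.1 m.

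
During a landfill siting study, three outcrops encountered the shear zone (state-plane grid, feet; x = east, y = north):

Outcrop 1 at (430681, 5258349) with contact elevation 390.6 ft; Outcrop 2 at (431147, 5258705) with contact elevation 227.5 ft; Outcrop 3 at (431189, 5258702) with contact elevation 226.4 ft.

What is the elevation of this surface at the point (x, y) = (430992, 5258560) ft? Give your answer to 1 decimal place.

Two edge vectors: Outcrop 1→Outcrop 2 = (466, 356, -163.1), Outcrop 1→Outcrop 3 = (508, 353, -164.2).
Normal n = (Outcrop 1→Outcrop 2) × (Outcrop 1→Outcrop 3) = (-880.9, -6337.6, -16350).
So ∂z/∂x = −n_x/n_z = −0.053877676 and ∂z/∂y = −n_y/n_z = −0.387620795.
Intercept c from Outcrop 1: 390.6 + 23204.09 + 2038245.42 = 2061840.11.
At (430992, 5258560): z = −23220.8 − 2038327.2 + 2061840.11 = 292.1 ft.

292.1 ft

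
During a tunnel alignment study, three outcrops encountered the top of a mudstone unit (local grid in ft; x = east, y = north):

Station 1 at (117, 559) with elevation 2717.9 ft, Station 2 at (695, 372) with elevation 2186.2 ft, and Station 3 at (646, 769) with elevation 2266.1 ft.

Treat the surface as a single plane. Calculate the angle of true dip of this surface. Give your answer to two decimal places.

41.83°

Let the plane be z = a·x + b·y + c.
Station 2−Station 1: 578a − 187b = −531.7;  Station 3−Station 1: 529a + 210b = −451.8.
Solving gives a = −0.89034, b = 0.09137.
Gradient magnitude |∇z| = √(a² + b²) = √(0.79270 + 0.00835) = 0.89501.
True dip = arctan(0.89501) = 41.83°, dipping toward E (azimuth ≈ 096°).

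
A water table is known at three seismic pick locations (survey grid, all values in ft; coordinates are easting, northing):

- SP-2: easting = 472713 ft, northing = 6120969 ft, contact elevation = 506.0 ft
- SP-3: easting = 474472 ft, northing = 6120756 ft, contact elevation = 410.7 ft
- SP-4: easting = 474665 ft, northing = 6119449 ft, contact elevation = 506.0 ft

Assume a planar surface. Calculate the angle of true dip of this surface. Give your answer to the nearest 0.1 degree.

Two edge vectors: SP-2→SP-3 = (1759, -213, -95.3), SP-2→SP-4 = (1952, -1520, 0).
Normal n = (SP-2→SP-3) × (SP-2→SP-4) = (-144856, -186025.6, -2257904).
So ∂z/∂easting = −n_x/n_z = −0.06416 and ∂z/∂northing = −n_y/n_z = −0.08239.
Gradient magnitude |∇z| = √(a² + b²) = √(0.00412 + 0.00679) = 0.10442.
True dip = arctan(0.10442) = 6.0°, dipping toward NE (azimuth ≈ 038°).

6.0°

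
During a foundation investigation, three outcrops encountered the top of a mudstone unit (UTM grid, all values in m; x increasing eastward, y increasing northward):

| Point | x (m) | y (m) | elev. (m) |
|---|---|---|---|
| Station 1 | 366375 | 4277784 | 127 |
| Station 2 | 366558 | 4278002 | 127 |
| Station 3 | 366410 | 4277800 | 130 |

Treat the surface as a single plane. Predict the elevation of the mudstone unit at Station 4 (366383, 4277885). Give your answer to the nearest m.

116 m

Let the plane be z = a·x + b·y + c.
Station 2−Station 1: 183a + 218b = 0;  Station 3−Station 1: 35a + 16b = 3.
Solving gives a = 0.13908975, b = −0.11675883.
Then c = 127 − a·366375 − b·4277784 = 448637.03.
At (366383, 4277885): z = 50960.1 − 499480.8 + 448637.03 = 116.3 m.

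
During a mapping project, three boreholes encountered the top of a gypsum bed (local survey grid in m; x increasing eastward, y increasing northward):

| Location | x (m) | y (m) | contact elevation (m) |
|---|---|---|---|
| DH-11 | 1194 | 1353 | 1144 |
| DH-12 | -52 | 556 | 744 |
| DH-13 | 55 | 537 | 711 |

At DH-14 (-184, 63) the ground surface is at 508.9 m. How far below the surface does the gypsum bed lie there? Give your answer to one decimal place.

122.0 m

Let the plane be z = a·x + b·y + c.
DH-12−DH-11: −1246a − 797b = −400;  DH-13−DH-11: −1139a − 816b = −433.
Solving gives a = −0.171643, b = 0.770222.
Then c = 1144 − a·1194 − b·1353 = 306.83.
At (-184, 63): z_contact = 31.58 + 48.52 + 306.83 = 386.94 m.
Depth below ground = 508.9 − 386.94 = 122.0 m.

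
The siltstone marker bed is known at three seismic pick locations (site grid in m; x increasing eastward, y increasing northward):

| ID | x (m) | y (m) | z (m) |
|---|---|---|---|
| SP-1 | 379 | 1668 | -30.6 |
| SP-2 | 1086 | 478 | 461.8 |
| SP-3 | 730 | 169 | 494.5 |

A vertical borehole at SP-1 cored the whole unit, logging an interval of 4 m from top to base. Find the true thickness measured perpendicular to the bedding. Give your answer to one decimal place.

Let the plane be z = a·x + b·y + c.
SP-2−SP-1: 707a − 1190b = 492.4;  SP-3−SP-1: 351a − 1499b = 525.1.
Solving gives a = 0.17636, b = −0.30901.
|∇z| = √(a²+b²) = 0.35579, so dip δ = arctan(0.35579) = 19.58°.
True thickness = vertical thickness × cos δ = 4 × cos 19.58° = 3.8 m.

3.8 m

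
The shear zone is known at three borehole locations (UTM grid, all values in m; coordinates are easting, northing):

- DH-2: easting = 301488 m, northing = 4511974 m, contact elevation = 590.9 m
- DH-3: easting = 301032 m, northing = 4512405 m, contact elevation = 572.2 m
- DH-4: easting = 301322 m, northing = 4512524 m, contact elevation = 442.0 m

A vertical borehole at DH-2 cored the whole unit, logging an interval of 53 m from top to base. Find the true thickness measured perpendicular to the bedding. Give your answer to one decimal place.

48.0 m

Two edge vectors: DH-2→DH-3 = (-456, 431, -18.7), DH-2→DH-4 = (-166, 550, -148.9).
Normal n = (DH-2→DH-3) × (DH-2→DH-4) = (-53890.9, -64794.2, -179254).
So ∂z/∂easting = −n_x/n_z = −0.30064 and ∂z/∂northing = −n_y/n_z = −0.36147.
|∇z| = √(a²+b²) = 0.47015, so dip δ = arctan(0.47015) = 25.18°.
True thickness = vertical thickness × cos δ = 53 × cos 25.18° = 48.0 m.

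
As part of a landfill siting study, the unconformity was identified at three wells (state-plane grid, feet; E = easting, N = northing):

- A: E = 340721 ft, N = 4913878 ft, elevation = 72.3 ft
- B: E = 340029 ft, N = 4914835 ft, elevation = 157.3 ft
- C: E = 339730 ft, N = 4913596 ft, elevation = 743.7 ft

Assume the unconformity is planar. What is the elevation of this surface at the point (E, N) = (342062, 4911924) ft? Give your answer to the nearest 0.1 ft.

-59.3 ft

Let the plane be z = a·E + b·N + c.
B−A: −692a + 957b = 85;  C−A: −991a − 282b = 671.4.
Solving gives a = −0.582843666, b = −0.332630947.
Then c = 72.3 − a·340721 − b·4913878 = 1833167.27.
At (342062, 4911924): z = −199368.7 − 1633857.9 + 1833167.27 = -59.3 ft.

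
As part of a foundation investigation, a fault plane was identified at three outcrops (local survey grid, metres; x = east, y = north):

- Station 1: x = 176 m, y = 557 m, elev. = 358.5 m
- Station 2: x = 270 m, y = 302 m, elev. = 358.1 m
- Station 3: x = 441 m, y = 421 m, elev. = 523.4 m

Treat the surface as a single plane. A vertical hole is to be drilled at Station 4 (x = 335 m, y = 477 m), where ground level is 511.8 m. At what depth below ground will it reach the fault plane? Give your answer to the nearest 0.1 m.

53.9 m

Two edge vectors: Station 1→Station 2 = (94, -255, -0.4), Station 1→Station 3 = (265, -136, 164.9).
Normal n = (Station 1→Station 2) × (Station 1→Station 3) = (-42103.9, -15606.6, 54791).
So ∂z/∂x = −n_x/n_z = 0.76845 and ∂z/∂y = −n_y/n_z = 0.28484.
Intercept c from Station 1: 358.5 − 135.25 − 158.66 = 64.60.
At (335, 477): z_contact = 257.43 + 135.87 + 64.60 = 457.90 m.
Depth below ground = 511.8 − 457.90 = 53.9 m.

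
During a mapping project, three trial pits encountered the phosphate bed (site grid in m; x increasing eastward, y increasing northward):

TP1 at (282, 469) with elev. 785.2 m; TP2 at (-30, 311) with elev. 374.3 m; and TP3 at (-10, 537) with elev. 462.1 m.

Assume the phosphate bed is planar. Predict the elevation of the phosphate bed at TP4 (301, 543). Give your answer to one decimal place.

828.6 m

Two edge vectors: TP1→TP2 = (-312, -158, -410.9), TP1→TP3 = (-292, 68, -323.1).
Normal n = (TP1→TP2) × (TP1→TP3) = (78991, 19175.6, -67352).
So ∂z/∂x = −n_x/n_z = 1.17281 and ∂z/∂y = −n_y/n_z = 0.28471.
Intercept c from TP1: 785.2 − 330.73 − 133.53 = 320.94.
At (301, 543): z = 353.0 + 154.6 + 320.94 = 828.6 m.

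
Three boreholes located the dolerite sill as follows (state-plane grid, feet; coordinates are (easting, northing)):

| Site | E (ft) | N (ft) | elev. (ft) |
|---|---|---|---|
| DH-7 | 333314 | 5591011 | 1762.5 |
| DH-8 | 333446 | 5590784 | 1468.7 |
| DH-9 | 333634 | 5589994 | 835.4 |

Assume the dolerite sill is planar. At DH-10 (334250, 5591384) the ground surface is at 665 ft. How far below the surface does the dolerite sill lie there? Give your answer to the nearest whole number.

73 ft

Let the plane be z = a·E + b·N + c.
DH-8−DH-7: 132a − 227b = −293.8;  DH-9−DH-7: 320a − 1017b = −927.1.
Solving gives a = −1.43404487, b = 0.46037920.
Then c = 1762.5 − a·333314 − b·5591011 = −2094235.42.
At (334250, 5591384): z_contact = −479329.5 + 2574156.9 − 2094235.42 = 592.0 ft.
Depth below ground = 665 − 592.0 = 73 ft.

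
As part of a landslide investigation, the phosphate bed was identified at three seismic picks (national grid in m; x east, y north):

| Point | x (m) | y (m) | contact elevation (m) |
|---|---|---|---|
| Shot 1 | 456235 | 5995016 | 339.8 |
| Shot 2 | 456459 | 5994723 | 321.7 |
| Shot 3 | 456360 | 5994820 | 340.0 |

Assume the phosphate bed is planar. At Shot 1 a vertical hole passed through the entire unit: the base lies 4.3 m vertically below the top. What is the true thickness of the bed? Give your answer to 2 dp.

Two edge vectors: Shot 1→Shot 2 = (224, -293, -18.1), Shot 1→Shot 3 = (125, -196, 0.2).
Normal n = (Shot 1→Shot 2) × (Shot 1→Shot 3) = (-3606.2, -2307.3, -7279).
So ∂z/∂x = −n_x/n_z = −0.49543 and ∂z/∂y = −n_y/n_z = −0.31698.
|∇z| = √(a²+b²) = 0.58815, so dip δ = arctan(0.58815) = 30.46°.
True thickness = vertical thickness × cos δ = 4.3 × cos 30.46° = 3.71 m.

3.71 m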